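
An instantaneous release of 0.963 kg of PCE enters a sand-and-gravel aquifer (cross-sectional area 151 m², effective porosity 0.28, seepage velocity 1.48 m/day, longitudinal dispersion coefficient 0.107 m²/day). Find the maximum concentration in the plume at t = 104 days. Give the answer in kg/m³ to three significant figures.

The peak of an instantaneous 1D plume sits at x = vt; there the Gaussian factor is 1 and C_max = M/(n_e·A·√(4πDt)), where n_e·A is the pore area the mass is dissolved in.
√(4πDt) = √(4π × 0.107 × 104) = 11.83 m, so C_max = 0.963/(0.28 × 151 × 11.83) = 0.00193 kg/m³.

0.00193 kg/m³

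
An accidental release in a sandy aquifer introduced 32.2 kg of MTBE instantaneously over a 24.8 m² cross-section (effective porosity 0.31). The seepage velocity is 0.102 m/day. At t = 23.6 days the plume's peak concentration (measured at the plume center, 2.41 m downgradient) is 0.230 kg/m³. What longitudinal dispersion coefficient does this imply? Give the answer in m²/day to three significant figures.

At the plume center C_max = M/(n_e·A·√(4πDt)), so D = M²/(4πt·(n_e·A·C_max)²).
n_e·A·C_max = 0.31 × 24.8 × 0.230 = 1.768 kg/m.
D = 32.2²/(4π × 23.6 × 1.768²) = 1.12 m²/day.

1.12 m²/day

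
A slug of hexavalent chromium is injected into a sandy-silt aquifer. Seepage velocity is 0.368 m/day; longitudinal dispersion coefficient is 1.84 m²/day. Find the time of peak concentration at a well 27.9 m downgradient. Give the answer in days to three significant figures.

For the 1D instantaneous-source solution, setting ∂C/∂t = 0 at fixed x gives v²t² + 2Dt − x² = 0, so t = (√(D² + v²x²) − D)/v².
√(D² + v²x²) = √(1.84² + 0.368² × 27.9²) = 10.43; v² = 0.135424.
t = (10.43 − 1.84)/0.135424 = 63.4 days (vs. the pure-advection estimate x/v = 75.8 d).

63.4 days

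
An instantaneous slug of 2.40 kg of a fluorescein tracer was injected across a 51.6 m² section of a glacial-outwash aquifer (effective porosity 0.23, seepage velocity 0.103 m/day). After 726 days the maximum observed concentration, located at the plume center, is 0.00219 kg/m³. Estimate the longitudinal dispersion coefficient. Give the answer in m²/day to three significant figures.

0.935 m²/day

At the plume center C_max = M/(n_e·A·√(4πDt)), so D = M²/(4πt·(n_e·A·C_max)²).
n_e·A·C_max = 0.23 × 51.6 × 0.00219 = 0.02599 kg/m.
D = 2.40²/(4π × 726 × 0.02599²) = 0.935 m²/day.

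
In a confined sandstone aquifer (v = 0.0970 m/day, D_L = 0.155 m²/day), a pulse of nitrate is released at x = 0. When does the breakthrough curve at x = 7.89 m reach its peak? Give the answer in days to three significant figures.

For the 1D instantaneous-source solution, setting ∂C/∂t = 0 at fixed x gives v²t² + 2Dt − x² = 0, so t = (√(D² + v²x²) − D)/v².
√(D² + v²x²) = √(0.155² + 0.0970² × 7.89²) = 0.7809; v² = 0.009409.
t = (0.7809 − 0.155)/0.009409 = 66.5 days (vs. the pure-advection estimate x/v = 81.3 d).

66.5 days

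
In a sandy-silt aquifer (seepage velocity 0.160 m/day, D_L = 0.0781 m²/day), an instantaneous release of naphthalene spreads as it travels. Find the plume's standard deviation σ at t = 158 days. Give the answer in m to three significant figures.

4.97 m

Dispersive spreading gives a Gaussian with σ² = 2Dt; advection only shifts the center.
σ = √(2 × 0.0781 × 158) = 4.97 m.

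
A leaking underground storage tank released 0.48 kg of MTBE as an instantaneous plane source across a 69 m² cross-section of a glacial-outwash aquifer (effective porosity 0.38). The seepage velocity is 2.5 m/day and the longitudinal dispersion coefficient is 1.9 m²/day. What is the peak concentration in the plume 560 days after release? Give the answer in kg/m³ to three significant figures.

The peak of an instantaneous 1D plume sits at x = vt; there the Gaussian factor is 1 and C_max = M/(n_e·A·√(4πDt)), where n_e·A is the pore area the mass is dissolved in.
√(4πDt) = √(4π × 1.9 × 560) = 115.6 m, so C_max = 0.48/(0.38 × 69 × 115.6) = 0.000158 kg/m³.

0.000158 kg/m³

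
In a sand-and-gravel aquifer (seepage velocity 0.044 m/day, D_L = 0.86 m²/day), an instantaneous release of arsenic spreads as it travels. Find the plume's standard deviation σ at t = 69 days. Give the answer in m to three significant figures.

Dispersive spreading gives a Gaussian with σ² = 2Dt; advection only shifts the center.
σ = √(2 × 0.86 × 69) = 10.9 m.

10.9 m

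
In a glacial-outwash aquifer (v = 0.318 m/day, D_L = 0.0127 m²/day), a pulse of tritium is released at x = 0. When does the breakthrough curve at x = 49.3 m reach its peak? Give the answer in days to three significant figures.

155 days

For the 1D instantaneous-source solution, setting ∂C/∂t = 0 at fixed x gives v²t² + 2Dt − x² = 0, so t = (√(D² + v²x²) − D)/v².
√(D² + v²x²) = √(0.0127² + 0.318² × 49.3²) = 15.68; v² = 0.101124.
t = (15.68 − 0.0127)/0.101124 = 155 days (vs. the pure-advection estimate x/v = 155 d).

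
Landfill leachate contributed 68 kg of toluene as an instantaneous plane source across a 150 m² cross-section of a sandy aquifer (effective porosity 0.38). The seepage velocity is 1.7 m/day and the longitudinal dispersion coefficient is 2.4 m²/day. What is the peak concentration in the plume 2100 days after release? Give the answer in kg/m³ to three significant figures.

The peak of an instantaneous 1D plume sits at x = vt; there the Gaussian factor is 1 and C_max = M/(n_e·A·√(4πDt)), where n_e·A is the pore area the mass is dissolved in.
√(4πDt) = √(4π × 2.4 × 2100) = 251.7 m, so C_max = 68/(0.38 × 150 × 251.7) = 0.00474 kg/m³.

0.00474 kg/m³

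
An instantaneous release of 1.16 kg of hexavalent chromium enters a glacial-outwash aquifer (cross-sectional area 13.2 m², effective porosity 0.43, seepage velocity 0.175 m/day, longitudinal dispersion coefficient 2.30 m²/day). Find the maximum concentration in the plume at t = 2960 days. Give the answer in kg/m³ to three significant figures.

The peak of an instantaneous 1D plume sits at x = vt; there the Gaussian factor is 1 and C_max = M/(n_e·A·√(4πDt)), where n_e·A is the pore area the mass is dissolved in.
√(4πDt) = √(4π × 2.30 × 2960) = 292.5 m, so C_max = 1.16/(0.43 × 13.2 × 292.5) = 0.000699 kg/m³.

0.000699 kg/m³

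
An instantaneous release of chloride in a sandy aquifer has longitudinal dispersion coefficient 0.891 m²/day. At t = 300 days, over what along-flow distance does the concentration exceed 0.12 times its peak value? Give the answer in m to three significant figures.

95.2 m

The plume is Gaussian with σ = √(2Dt) = √(2 × 0.891 × 300) = 23.12 m.
C/C_peak = exp(−Δx²/(2σ²)) = 0.12 ⇒ Δx = σ·√(−2 ln 0.12) = 23.12 × 2.059 = 47.60 m.
Width = 2Δx = 95.2 m.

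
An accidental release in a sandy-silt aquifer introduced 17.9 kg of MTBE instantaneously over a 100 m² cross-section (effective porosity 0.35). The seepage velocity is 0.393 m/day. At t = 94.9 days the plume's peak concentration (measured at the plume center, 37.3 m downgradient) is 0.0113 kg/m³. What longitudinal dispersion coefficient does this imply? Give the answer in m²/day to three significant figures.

At the plume center C_max = M/(n_e·A·√(4πDt)), so D = M²/(4πt·(n_e·A·C_max)²).
n_e·A·C_max = 0.35 × 100 × 0.0113 = 0.3955 kg/m.
D = 17.9²/(4π × 94.9 × 0.3955²) = 1.72 m²/day.

1.72 m²/day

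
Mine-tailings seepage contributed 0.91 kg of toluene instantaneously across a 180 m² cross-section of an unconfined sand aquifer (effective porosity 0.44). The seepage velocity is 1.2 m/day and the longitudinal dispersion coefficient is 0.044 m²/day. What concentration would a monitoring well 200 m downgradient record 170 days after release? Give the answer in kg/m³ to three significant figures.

0.000694 kg/m³

For an instantaneous plane source, C(x,t) = M/(n_e·A·√(4πDt)) · exp(−(x−vt)²/(4Dt)), with n_e·A the pore (flow) area.
Plume center vt = 1.2 × 170 = 204 m, so the well at 200 m is 4 m upgradient of the peak.
√(4πDt) = 9.695 m, giving peak height M/(n_e·A·√(4πDt)) = 0.91/(0.44 × 180 × 9.695) = 0.001185 kg/m³.
(x−vt)²/(4Dt) = (-4)²/(4 × 0.044 × 170) = 0.5348; exp(−0.5348) = 0.5858.
C = 0.001185 × 0.5858 = 0.000694 kg/m³.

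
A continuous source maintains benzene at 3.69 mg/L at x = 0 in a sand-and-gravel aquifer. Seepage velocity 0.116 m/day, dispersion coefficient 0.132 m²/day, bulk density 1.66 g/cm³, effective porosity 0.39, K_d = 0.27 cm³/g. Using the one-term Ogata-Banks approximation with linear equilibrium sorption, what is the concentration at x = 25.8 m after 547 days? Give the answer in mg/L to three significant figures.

2.49 mg/L

Retardation factor R = 1 + ρ_b·K_d/n = 1 + 1.66 × 0.27/0.39 = 2.149.
Sorption retards both mechanisms: v_R = v/R = 0.05398 m/day, D_R = D/R = 0.06142 m²/day.
v_R·t = 0.05398 × 547 = 29.52706 m; 2√(D_R t) = 11.59 m; argument = (25.8 − 29.52706)/11.59 = -0.3216.
C = C₀ × ½·erfc(-0.3216) = 3.69 × 0.6754 = 2.49 mg/L.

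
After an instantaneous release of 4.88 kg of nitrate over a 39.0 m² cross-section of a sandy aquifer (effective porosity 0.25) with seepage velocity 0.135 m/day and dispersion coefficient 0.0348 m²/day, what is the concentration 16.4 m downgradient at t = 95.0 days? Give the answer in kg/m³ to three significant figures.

For an instantaneous plane source, C(x,t) = M/(n_e·A·√(4πDt)) · exp(−(x−vt)²/(4Dt)), with n_e·A the pore (flow) area.
Plume center vt = 0.135 × 95.0 = 12.825 m, so the well at 16.4 m is 3.575 m downgradient of the peak.
√(4πDt) = 6.445 m, giving peak height M/(n_e·A·√(4πDt)) = 4.88/(0.25 × 39.0 × 6.445) = 0.07766 kg/m³.
(x−vt)²/(4Dt) = (3.575)²/(4 × 0.0348 × 95.0) = 0.9665; exp(−0.9665) = 0.3804.
C = 0.07766 × 0.3804 = 0.0295 kg/m³.

0.0295 kg/m³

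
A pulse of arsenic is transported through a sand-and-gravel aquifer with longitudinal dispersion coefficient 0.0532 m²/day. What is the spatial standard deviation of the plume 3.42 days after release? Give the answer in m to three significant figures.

Dispersive spreading gives a Gaussian with σ² = 2Dt; advection only shifts the center.
σ = √(2 × 0.0532 × 3.42) = 0.603 m.

0.603 m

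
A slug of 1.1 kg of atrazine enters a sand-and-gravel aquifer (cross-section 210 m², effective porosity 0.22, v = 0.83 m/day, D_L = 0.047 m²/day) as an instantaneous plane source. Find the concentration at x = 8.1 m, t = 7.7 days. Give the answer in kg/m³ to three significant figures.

0.00148 kg/m³

For an instantaneous plane source, C(x,t) = M/(n_e·A·√(4πDt)) · exp(−(x−vt)²/(4Dt)), with n_e·A the pore (flow) area.
Plume center vt = 0.83 × 7.7 = 6.391 m, so the well at 8.1 m is 1.709 m downgradient of the peak.
√(4πDt) = 2.133 m, giving peak height M/(n_e·A·√(4πDt)) = 1.1/(0.22 × 210 × 2.133) = 0.01116 kg/m³.
(x−vt)²/(4Dt) = (1.709)²/(4 × 0.047 × 7.7) = 2.018; exp(−2.018) = 0.1329.
C = 0.01116 × 0.1329 = 0.00148 kg/m³.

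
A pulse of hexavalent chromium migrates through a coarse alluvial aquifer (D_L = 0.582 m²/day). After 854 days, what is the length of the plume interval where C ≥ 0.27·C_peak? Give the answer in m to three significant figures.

The plume is Gaussian with σ = √(2Dt) = √(2 × 0.582 × 854) = 31.53 m.
C/C_peak = exp(−Δx²/(2σ²)) = 0.27 ⇒ Δx = σ·√(−2 ln 0.27) = 31.53 × 1.618 = 51.02 m.
Width = 2Δx = 102 m.

102 m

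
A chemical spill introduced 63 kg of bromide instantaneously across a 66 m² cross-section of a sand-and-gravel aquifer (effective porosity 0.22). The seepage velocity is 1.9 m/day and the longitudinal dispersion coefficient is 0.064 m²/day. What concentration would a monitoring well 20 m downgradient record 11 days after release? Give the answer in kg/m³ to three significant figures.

For an instantaneous plane source, C(x,t) = M/(n_e·A·√(4πDt)) · exp(−(x−vt)²/(4Dt)), with n_e·A the pore (flow) area.
Plume center vt = 1.9 × 11 = 20.9 m, so the well at 20 m is 0.9 m upgradient of the peak.
√(4πDt) = 2.974 m, giving peak height M/(n_e·A·√(4πDt)) = 63/(0.22 × 66 × 2.974) = 1.459 kg/m³.
(x−vt)²/(4Dt) = (-0.9)²/(4 × 0.064 × 11) = 0.2876; exp(−0.2876) = 0.7501.
C = 1.459 × 0.7501 = 1.09 kg/m³.

1.09 kg/m³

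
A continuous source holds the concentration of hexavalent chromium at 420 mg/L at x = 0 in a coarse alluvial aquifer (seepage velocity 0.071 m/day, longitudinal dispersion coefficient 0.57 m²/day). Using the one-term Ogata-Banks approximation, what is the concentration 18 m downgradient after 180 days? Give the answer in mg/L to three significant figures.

For a continuous step input, C/C₀ ≈ ½·erfc((x−vt)/(2√(Dt))).
vt = 0.071 × 180 = 12.78 m and 2√(Dt) = 2√(0.57 × 180) = 20.26 m.
Argument (x−vt)/(2√(Dt)) = (18 − 12.78)/20.26 = 0.2577; ½·erfc(0.2577) = 0.3578.
C = 420 × 0.3578 = 150 mg/L.

150 mg/L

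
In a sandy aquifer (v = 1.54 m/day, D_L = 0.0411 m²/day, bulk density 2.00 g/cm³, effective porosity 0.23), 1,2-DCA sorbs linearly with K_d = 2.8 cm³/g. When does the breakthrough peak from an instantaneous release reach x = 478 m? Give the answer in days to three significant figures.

Retardation factor R = 1 + ρ_b·K_d/n = 1 + 2.00 × 2.8/0.23 = 25.35.
Sorption retards both mechanisms: v_R = v/R = 0.06075 m/day, D_R = D/R = 0.001621 m²/day.
Peak time from v_R²t² + 2D_R t − x² = 0: t = (√(D_R² + v_R²x²) − D_R)/v_R².
√(D_R² + v_R²x²) = √(0.001621² + 0.06075² × 478²) = 29.04; v_R² = 0.003691.
t = (29.04 − 0.001621)/0.003691 = 7870 days.

7870 days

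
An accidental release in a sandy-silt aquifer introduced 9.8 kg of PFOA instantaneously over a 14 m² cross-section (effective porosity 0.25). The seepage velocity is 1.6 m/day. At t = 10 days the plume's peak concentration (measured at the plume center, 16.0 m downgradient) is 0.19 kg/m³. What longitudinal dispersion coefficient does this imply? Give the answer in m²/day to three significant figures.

At the plume center C_max = M/(n_e·A·√(4πDt)), so D = M²/(4πt·(n_e·A·C_max)²).
n_e·A·C_max = 0.25 × 14 × 0.19 = 0.6650 kg/m.
D = 9.8²/(4π × 10 × 0.6650²) = 1.73 m²/day.

1.73 m²/day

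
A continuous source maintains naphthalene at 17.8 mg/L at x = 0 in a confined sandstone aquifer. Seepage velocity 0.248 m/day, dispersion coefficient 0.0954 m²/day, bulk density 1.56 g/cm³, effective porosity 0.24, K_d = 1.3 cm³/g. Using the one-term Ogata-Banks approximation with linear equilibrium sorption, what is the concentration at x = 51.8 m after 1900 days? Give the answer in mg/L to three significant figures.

Retardation factor R = 1 + ρ_b·K_d/n = 1 + 1.56 × 1.3/0.24 = 9.450.
Sorption retards both mechanisms: v_R = v/R = 0.02624 m/day, D_R = D/R = 0.01010 m²/day.
v_R·t = 0.02624 × 1900 = 49.856 m; 2√(D_R t) = 8.761 m; argument = (51.8 − 49.856)/8.761 = 0.2219.
C = C₀ × ½·erfc(0.2219) = 17.8 × 0.3768 = 6.71 mg/L.

6.71 mg/L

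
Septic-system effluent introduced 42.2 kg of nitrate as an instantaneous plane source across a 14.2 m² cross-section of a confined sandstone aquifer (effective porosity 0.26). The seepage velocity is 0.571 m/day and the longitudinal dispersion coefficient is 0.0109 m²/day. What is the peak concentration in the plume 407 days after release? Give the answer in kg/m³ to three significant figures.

The peak of an instantaneous 1D plume sits at x = vt; there the Gaussian factor is 1 and C_max = M/(n_e·A·√(4πDt)), where n_e·A is the pore area the mass is dissolved in.
√(4πDt) = √(4π × 0.0109 × 407) = 7.466 m, so C_max = 42.2/(0.26 × 14.2 × 7.466) = 1.53 kg/m³.

1.53 kg/m³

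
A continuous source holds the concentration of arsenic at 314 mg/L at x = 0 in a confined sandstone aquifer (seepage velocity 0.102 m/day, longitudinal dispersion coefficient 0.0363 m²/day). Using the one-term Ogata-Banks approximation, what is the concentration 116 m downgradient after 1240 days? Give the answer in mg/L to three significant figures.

272 mg/L

For a continuous step input, C/C₀ ≈ ½·erfc((x−vt)/(2√(Dt))).
vt = 0.102 × 1240 = 126.48 m and 2√(Dt) = 2√(0.0363 × 1240) = 13.42 m.
Argument (x−vt)/(2√(Dt)) = (116 − 126.48)/13.42 = -0.7809; ½·erfc(-0.7809) = 0.8653.
C = 314 × 0.8653 = 272 mg/L.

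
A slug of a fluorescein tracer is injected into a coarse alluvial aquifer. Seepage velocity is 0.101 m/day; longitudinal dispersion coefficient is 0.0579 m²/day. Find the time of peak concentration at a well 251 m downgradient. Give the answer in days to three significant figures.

2480 days

For the 1D instantaneous-source solution, setting ∂C/∂t = 0 at fixed x gives v²t² + 2Dt − x² = 0, so t = (√(D² + v²x²) − D)/v².
√(D² + v²x²) = √(0.0579² + 0.101² × 251²) = 25.35; v² = 0.010201.
t = (25.35 − 0.0579)/0.010201 = 2480 days (vs. the pure-advection estimate x/v = 2490 d).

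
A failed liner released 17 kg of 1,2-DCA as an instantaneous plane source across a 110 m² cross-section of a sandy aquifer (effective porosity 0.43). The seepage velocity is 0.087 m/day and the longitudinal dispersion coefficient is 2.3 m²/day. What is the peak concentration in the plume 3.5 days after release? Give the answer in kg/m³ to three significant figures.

0.0357 kg/m³

The peak of an instantaneous 1D plume sits at x = vt; there the Gaussian factor is 1 and C_max = M/(n_e·A·√(4πDt)), where n_e·A is the pore area the mass is dissolved in.
√(4πDt) = √(4π × 2.3 × 3.5) = 10.06 m, so C_max = 17/(0.43 × 110 × 10.06) = 0.0357 kg/m³.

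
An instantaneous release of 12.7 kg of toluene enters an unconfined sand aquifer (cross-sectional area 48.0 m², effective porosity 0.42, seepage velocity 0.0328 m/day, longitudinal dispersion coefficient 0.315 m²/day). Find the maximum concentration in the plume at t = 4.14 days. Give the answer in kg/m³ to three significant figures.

The peak of an instantaneous 1D plume sits at x = vt; there the Gaussian factor is 1 and C_max = M/(n_e·A·√(4πDt)), where n_e·A is the pore area the mass is dissolved in.
√(4πDt) = √(4π × 0.315 × 4.14) = 4.048 m, so C_max = 12.7/(0.42 × 48.0 × 4.048) = 0.156 kg/m³.

0.156 kg/m³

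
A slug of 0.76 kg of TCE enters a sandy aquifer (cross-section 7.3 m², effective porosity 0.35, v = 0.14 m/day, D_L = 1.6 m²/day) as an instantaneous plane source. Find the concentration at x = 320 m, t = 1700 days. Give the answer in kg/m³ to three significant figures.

For an instantaneous plane source, C(x,t) = M/(n_e·A·√(4πDt)) · exp(−(x−vt)²/(4Dt)), with n_e·A the pore (flow) area.
Plume center vt = 0.14 × 1700 = 238 m, so the well at 320 m is 82 m downgradient of the peak.
√(4πDt) = 184.9 m, giving peak height M/(n_e·A·√(4πDt)) = 0.76/(0.35 × 7.3 × 184.9) = 0.001609 kg/m³.
(x−vt)²/(4Dt) = (82)²/(4 × 1.6 × 1700) = 0.6180; exp(−0.6180) = 0.5390.
C = 0.001609 × 0.5390 = 0.000867 kg/m³.

0.000867 kg/m³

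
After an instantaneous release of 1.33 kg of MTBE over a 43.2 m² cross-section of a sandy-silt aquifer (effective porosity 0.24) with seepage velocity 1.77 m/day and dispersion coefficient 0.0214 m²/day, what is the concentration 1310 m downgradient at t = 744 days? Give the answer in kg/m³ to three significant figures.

For an instantaneous plane source, C(x,t) = M/(n_e·A·√(4πDt)) · exp(−(x−vt)²/(4Dt)), with n_e·A the pore (flow) area.
Plume center vt = 1.77 × 744 = 1316.88 m, so the well at 1310 m is 6.88 m upgradient of the peak.
√(4πDt) = 14.14 m, giving peak height M/(n_e·A·√(4πDt)) = 1.33/(0.24 × 43.2 × 14.14) = 0.009072 kg/m³.
(x−vt)²/(4Dt) = (-6.88)²/(4 × 0.0214 × 744) = 0.7432; exp(−0.7432) = 0.4756.
C = 0.009072 × 0.4756 = 0.00431 kg/m³.

0.00431 kg/m³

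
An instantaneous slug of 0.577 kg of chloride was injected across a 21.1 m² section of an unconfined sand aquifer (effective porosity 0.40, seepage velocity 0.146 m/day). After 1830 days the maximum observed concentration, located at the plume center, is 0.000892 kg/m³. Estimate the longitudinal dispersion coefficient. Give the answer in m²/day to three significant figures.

0.255 m²/day

At the plume center C_max = M/(n_e·A·√(4πDt)), so D = M²/(4πt·(n_e·A·C_max)²).
n_e·A·C_max = 0.40 × 21.1 × 0.000892 = 0.007528 kg/m.
D = 0.577²/(4π × 1830 × 0.007528²) = 0.255 m²/day.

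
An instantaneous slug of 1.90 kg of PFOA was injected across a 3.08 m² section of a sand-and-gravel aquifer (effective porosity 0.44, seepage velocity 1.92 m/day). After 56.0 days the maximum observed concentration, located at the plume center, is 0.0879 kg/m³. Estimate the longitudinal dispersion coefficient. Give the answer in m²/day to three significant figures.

At the plume center C_max = M/(n_e·A·√(4πDt)), so D = M²/(4πt·(n_e·A·C_max)²).
n_e·A·C_max = 0.44 × 3.08 × 0.0879 = 0.1191 kg/m.
D = 1.90²/(4π × 56.0 × 0.1191²) = 0.362 m²/day.

0.362 m²/day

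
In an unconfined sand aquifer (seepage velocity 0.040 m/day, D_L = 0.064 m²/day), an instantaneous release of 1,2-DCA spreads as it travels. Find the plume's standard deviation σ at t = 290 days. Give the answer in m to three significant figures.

Dispersive spreading gives a Gaussian with σ² = 2Dt; advection only shifts the center.
σ = √(2 × 0.064 × 290) = 6.09 m.

6.09 m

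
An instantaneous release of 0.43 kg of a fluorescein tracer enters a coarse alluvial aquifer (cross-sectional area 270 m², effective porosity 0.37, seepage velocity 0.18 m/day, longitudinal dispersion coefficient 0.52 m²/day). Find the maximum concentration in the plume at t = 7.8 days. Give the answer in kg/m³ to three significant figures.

The peak of an instantaneous 1D plume sits at x = vt; there the Gaussian factor is 1 and C_max = M/(n_e·A·√(4πDt)), where n_e·A is the pore area the mass is dissolved in.
√(4πDt) = √(4π × 0.52 × 7.8) = 7.139 m, so C_max = 0.43/(0.37 × 270 × 7.139) = 0.000603 kg/m³.

0.000603 kg/m³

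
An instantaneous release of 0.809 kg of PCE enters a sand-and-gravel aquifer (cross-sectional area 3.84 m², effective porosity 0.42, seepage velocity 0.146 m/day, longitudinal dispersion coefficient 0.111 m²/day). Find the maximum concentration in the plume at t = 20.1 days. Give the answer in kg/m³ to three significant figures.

0.0947 kg/m³

The peak of an instantaneous 1D plume sits at x = vt; there the Gaussian factor is 1 and C_max = M/(n_e·A·√(4πDt)), where n_e·A is the pore area the mass is dissolved in.
√(4πDt) = √(4π × 0.111 × 20.1) = 5.295 m, so C_max = 0.809/(0.42 × 3.84 × 5.295) = 0.0947 kg/m³.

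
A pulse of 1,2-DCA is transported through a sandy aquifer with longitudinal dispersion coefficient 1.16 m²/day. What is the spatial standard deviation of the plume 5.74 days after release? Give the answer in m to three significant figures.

3.65 m

Dispersive spreading gives a Gaussian with σ² = 2Dt; advection only shifts the center.
σ = √(2 × 1.16 × 5.74) = 3.65 m.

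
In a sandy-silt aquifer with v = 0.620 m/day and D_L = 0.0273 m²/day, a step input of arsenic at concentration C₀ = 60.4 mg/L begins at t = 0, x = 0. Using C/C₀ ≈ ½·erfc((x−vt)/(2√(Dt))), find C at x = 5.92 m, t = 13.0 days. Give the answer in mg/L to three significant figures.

For a continuous step input, C/C₀ ≈ ½·erfc((x−vt)/(2√(Dt))).
vt = 0.620 × 13.0 = 8.06 m and 2√(Dt) = 2√(0.0273 × 13.0) = 1.191 m.
Argument (x−vt)/(2√(Dt)) = (5.92 − 8.06)/1.191 = -1.797; ½·erfc(-1.797) = 0.9945.
C = 60.4 × 0.9945 = 60.1 mg/L.

60.1 mg/L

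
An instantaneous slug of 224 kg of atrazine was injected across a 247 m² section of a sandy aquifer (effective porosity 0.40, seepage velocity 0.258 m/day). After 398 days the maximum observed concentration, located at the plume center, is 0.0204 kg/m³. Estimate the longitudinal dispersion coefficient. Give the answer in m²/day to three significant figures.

At the plume center C_max = M/(n_e·A·√(4πDt)), so D = M²/(4πt·(n_e·A·C_max)²).
n_e·A·C_max = 0.40 × 247 × 0.0204 = 2.016 kg/m.
D = 224²/(4π × 398 × 2.016²) = 2.47 m²/day.

2.47 m²/day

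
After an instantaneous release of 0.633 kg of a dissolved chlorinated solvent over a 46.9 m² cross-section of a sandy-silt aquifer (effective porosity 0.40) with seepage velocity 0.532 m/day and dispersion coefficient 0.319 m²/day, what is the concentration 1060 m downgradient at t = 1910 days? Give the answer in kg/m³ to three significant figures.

For an instantaneous plane source, C(x,t) = M/(n_e·A·√(4πDt)) · exp(−(x−vt)²/(4Dt)), with n_e·A the pore (flow) area.
Plume center vt = 0.532 × 1910 = 1016.12 m, so the well at 1060 m is 43.88 m downgradient of the peak.
√(4πDt) = 87.50 m, giving peak height M/(n_e·A·√(4πDt)) = 0.633/(0.40 × 46.9 × 87.50) = 0.0003856 kg/m³.
(x−vt)²/(4Dt) = (43.88)²/(4 × 0.319 × 1910) = 0.7900; exp(−0.7900) = 0.4538.
C = 0.0003856 × 0.4538 = 0.000175 kg/m³.

0.000175 kg/m³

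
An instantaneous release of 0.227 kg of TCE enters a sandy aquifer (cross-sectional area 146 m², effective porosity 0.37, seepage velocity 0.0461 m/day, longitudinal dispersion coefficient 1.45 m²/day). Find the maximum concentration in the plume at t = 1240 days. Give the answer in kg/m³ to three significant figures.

2.80e-05 kg/m³

The peak of an instantaneous 1D plume sits at x = vt; there the Gaussian factor is 1 and C_max = M/(n_e·A·√(4πDt)), where n_e·A is the pore area the mass is dissolved in.
√(4πDt) = √(4π × 1.45 × 1240) = 150.3 m, so C_max = 0.227/(0.37 × 146 × 150.3) = 2.80e-05 kg/m³.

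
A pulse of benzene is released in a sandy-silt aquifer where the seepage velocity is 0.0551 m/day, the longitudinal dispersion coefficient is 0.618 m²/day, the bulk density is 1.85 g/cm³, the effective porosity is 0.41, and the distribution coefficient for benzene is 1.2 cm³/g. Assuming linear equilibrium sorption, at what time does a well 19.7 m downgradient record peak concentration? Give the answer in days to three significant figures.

1330 days

Retardation factor R = 1 + ρ_b·K_d/n = 1 + 1.85 × 1.2/0.41 = 6.415.
Sorption retards both mechanisms: v_R = v/R = 0.008589 m/day, D_R = D/R = 0.09634 m²/day.
Peak time from v_R²t² + 2D_R t − x² = 0: t = (√(D_R² + v_R²x²) − D_R)/v_R².
√(D_R² + v_R²x²) = √(0.09634² + 0.008589² × 19.7²) = 0.1947; v_R² = 7.377e-05.
t = (0.1947 − 0.09634)/7.377e-05 = 1330 days.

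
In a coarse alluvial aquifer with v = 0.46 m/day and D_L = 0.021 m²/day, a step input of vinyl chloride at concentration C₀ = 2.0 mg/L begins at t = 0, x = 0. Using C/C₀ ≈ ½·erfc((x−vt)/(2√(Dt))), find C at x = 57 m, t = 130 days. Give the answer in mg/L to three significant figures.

For a continuous step input, C/C₀ ≈ ½·erfc((x−vt)/(2√(Dt))).
vt = 0.46 × 130 = 59.8 m and 2√(Dt) = 2√(0.021 × 130) = 3.305 m.
Argument (x−vt)/(2√(Dt)) = (57 − 59.8)/3.305 = -0.8472; ½·erfc(-0.8472) = 0.8846.
C = 2.0 × 0.8846 = 1.77 mg/L.

1.77 mg/L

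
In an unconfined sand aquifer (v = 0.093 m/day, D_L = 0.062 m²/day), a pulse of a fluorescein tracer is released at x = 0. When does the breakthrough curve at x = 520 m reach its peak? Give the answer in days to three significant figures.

For the 1D instantaneous-source solution, setting ∂C/∂t = 0 at fixed x gives v²t² + 2Dt − x² = 0, so t = (√(D² + v²x²) − D)/v².
√(D² + v²x²) = √(0.062² + 0.093² × 520²) = 48.36; v² = 0.008649.
t = (48.36 − 0.062)/0.008649 = 5580 days (vs. the pure-advection estimate x/v = 5590 d).

5580 days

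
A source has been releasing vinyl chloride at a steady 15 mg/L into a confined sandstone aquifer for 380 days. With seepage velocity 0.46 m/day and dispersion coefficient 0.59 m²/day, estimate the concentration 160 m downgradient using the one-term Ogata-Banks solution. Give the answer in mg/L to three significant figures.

For a continuous step input, C/C₀ ≈ ½·erfc((x−vt)/(2√(Dt))).
vt = 0.46 × 380 = 174.8 m and 2√(Dt) = 2√(0.59 × 380) = 29.95 m.
Argument (x−vt)/(2√(Dt)) = (160 − 174.8)/29.95 = -0.4942; ½·erfc(-0.4942) = 0.7577.
C = 15 × 0.7577 = 11.4 mg/L.

11.4 mg/L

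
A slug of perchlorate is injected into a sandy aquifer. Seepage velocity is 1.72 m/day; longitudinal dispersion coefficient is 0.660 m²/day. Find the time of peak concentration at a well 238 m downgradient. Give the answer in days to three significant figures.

For the 1D instantaneous-source solution, setting ∂C/∂t = 0 at fixed x gives v²t² + 2Dt − x² = 0, so t = (√(D² + v²x²) − D)/v².
√(D² + v²x²) = √(0.660² + 1.72² × 238²) = 409.4; v² = 2.9584.
t = (409.4 − 0.660)/2.9584 = 138 days (vs. the pure-advection estimate x/v = 138 d).

138 days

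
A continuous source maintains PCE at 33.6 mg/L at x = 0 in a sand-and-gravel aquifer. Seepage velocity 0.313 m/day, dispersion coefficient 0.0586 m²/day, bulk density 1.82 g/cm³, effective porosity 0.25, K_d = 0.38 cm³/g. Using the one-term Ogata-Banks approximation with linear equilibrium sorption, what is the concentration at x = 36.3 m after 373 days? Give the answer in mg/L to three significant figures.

Retardation factor R = 1 + ρ_b·K_d/n = 1 + 1.82 × 0.38/0.25 = 3.766.
Sorption retards both mechanisms: v_R = v/R = 0.08311 m/day, D_R = D/R = 0.01556 m²/day.
v_R·t = 0.08311 × 373 = 31.00003 m; 2√(D_R t) = 4.818 m; argument = (36.3 − 31.00003)/4.818 = 1.100.
C = C₀ × ½·erfc(1.100) = 33.6 × 0.05990 = 2.01 mg/L.

2.01 mg/L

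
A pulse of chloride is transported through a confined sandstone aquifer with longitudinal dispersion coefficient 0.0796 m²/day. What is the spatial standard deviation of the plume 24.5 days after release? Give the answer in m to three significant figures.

1.97 m

Dispersive spreading gives a Gaussian with σ² = 2Dt; advection only shifts the center.
σ = √(2 × 0.0796 × 24.5) = 1.97 m.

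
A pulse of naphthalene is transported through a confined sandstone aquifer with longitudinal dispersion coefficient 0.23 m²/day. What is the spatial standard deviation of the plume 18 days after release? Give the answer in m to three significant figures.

Dispersive spreading gives a Gaussian with σ² = 2Dt; advection only shifts the center.
σ = √(2 × 0.23 × 18) = 2.88 m.

2.88 m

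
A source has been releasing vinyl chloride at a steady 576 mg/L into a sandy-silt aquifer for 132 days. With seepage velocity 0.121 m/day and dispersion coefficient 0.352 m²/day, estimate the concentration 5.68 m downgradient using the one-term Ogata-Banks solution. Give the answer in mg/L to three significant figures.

494 mg/L

For a continuous step input, C/C₀ ≈ ½·erfc((x−vt)/(2√(Dt))).
vt = 0.121 × 132 = 15.972 m and 2√(Dt) = 2√(0.352 × 132) = 13.63 m.
Argument (x−vt)/(2√(Dt)) = (5.68 − 15.972)/13.63 = -0.7551; ½·erfc(-0.7551) = 0.8572.
C = 576 × 0.8572 = 494 mg/L.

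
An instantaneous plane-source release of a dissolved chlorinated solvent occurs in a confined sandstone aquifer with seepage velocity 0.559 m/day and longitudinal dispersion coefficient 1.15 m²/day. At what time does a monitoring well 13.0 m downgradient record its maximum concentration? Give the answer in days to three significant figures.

19.9 days

For the 1D instantaneous-source solution, setting ∂C/∂t = 0 at fixed x gives v²t² + 2Dt − x² = 0, so t = (√(D² + v²x²) − D)/v².
√(D² + v²x²) = √(1.15² + 0.559² × 13.0²) = 7.357; v² = 0.312481.
t = (7.357 − 1.15)/0.312481 = 19.9 days (vs. the pure-advection estimate x/v = 23.3 d).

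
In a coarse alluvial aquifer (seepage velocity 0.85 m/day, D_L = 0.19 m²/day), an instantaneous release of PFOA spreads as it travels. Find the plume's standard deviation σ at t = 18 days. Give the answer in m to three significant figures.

Dispersive spreading gives a Gaussian with σ² = 2Dt; advection only shifts the center.
σ = √(2 × 0.19 × 18) = 2.62 m.

2.62 m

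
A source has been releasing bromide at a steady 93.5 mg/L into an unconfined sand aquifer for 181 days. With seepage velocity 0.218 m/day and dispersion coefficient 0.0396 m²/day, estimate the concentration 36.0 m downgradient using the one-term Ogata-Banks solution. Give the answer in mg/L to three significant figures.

For a continuous step input, C/C₀ ≈ ½·erfc((x−vt)/(2√(Dt))).
vt = 0.218 × 181 = 39.458 m and 2√(Dt) = 2√(0.0396 × 181) = 5.354 m.
Argument (x−vt)/(2√(Dt)) = (36.0 − 39.458)/5.354 = -0.6459; ½·erfc(-0.6459) = 0.8195.
C = 93.5 × 0.8195 = 76.6 mg/L.

76.6 mg/L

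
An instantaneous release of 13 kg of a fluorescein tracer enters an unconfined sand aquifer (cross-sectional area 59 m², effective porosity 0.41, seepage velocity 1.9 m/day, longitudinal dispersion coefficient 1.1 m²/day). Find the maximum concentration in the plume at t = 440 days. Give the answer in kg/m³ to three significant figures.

The peak of an instantaneous 1D plume sits at x = vt; there the Gaussian factor is 1 and C_max = M/(n_e·A·√(4πDt)), where n_e·A is the pore area the mass is dissolved in.
√(4πDt) = √(4π × 1.1 × 440) = 77.99 m, so C_max = 13/(0.41 × 59 × 77.99) = 0.00689 kg/m³.

0.00689 kg/m³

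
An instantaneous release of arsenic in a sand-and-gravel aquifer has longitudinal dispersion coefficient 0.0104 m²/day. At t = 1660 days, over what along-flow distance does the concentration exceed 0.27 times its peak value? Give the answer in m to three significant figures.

19.0 m

The plume is Gaussian with σ = √(2Dt) = √(2 × 0.0104 × 1660) = 5.876 m.
C/C_peak = exp(−Δx²/(2σ²)) = 0.27 ⇒ Δx = σ·√(−2 ln 0.27) = 5.876 × 1.618 = 9.507 m.
Width = 2Δx = 19.0 m.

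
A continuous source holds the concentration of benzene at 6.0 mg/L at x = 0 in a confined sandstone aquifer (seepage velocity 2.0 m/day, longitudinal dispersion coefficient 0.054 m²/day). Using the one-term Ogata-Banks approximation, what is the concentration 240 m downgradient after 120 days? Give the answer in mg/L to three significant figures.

For a continuous step input, C/C₀ ≈ ½·erfc((x−vt)/(2√(Dt))).
vt = 2.0 × 120 = 240 m and 2√(Dt) = 2√(0.054 × 120) = 5.091 m.
Argument (x−vt)/(2√(Dt)) = (240 − 240)/5.091 = 0; ½·erfc(0) = 0.5000.
C = 6.0 × 0.5000 = 3.00 mg/L.

3.00 mg/L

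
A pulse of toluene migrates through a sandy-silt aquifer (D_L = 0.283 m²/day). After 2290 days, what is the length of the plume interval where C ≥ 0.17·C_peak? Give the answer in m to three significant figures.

The plume is Gaussian with σ = √(2Dt) = √(2 × 0.283 × 2290) = 36.00 m.
C/C_peak = exp(−Δx²/(2σ²)) = 0.17 ⇒ Δx = σ·√(−2 ln 0.17) = 36.00 × 1.883 = 67.79 m.
Width = 2Δx = 136 m.

136 m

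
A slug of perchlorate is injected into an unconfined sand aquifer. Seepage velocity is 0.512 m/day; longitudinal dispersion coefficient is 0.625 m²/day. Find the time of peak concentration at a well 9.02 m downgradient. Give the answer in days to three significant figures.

For the 1D instantaneous-source solution, setting ∂C/∂t = 0 at fixed x gives v²t² + 2Dt − x² = 0, so t = (√(D² + v²x²) − D)/v².
√(D² + v²x²) = √(0.625² + 0.512² × 9.02²) = 4.660; v² = 0.262144.
t = (4.660 − 0.625)/0.262144 = 15.4 days (vs. the pure-advection estimate x/v = 17.6 d).

15.4 days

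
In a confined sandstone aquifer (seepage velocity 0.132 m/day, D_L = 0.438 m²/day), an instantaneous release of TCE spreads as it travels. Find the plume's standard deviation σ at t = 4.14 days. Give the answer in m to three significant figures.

Dispersive spreading gives a Gaussian with σ² = 2Dt; advection only shifts the center.
σ = √(2 × 0.438 × 4.14) = 1.90 m.

1.90 m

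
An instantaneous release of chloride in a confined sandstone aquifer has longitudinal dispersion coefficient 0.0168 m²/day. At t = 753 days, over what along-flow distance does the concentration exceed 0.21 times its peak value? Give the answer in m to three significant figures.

The plume is Gaussian with σ = √(2Dt) = √(2 × 0.0168 × 753) = 5.030 m.
C/C_peak = exp(−Δx²/(2σ²)) = 0.21 ⇒ Δx = σ·√(−2 ln 0.21) = 5.030 × 1.767 = 8.888 m.
Width = 2Δx = 17.8 m.

17.8 m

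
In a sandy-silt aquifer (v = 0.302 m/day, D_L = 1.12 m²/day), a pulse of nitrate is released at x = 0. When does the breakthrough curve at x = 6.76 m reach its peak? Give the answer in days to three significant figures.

For the 1D instantaneous-source solution, setting ∂C/∂t = 0 at fixed x gives v²t² + 2Dt − x² = 0, so t = (√(D² + v²x²) − D)/v².
√(D² + v²x²) = √(1.12² + 0.302² × 6.76²) = 2.329; v² = 0.091204.
t = (2.329 − 1.12)/0.091204 = 13.3 days (vs. the pure-advection estimate x/v = 22.4 d).

13.3 days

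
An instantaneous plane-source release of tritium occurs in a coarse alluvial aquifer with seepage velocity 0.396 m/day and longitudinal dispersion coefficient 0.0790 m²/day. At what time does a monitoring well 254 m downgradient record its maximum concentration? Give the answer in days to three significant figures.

641 days

For the 1D instantaneous-source solution, setting ∂C/∂t = 0 at fixed x gives v²t² + 2Dt − x² = 0, so t = (√(D² + v²x²) − D)/v².
√(D² + v²x²) = √(0.0790² + 0.396² × 254²) = 100.6; v² = 0.156816.
t = (100.6 − 0.0790)/0.156816 = 641 days (vs. the pure-advection estimate x/v = 641 d).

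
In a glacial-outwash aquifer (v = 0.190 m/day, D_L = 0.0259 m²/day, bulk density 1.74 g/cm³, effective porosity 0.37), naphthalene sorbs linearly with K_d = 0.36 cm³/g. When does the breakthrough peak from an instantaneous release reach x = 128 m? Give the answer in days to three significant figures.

Retardation factor R = 1 + ρ_b·K_d/n = 1 + 1.74 × 0.36/0.37 = 2.693.
Sorption retards both mechanisms: v_R = v/R = 0.07055 m/day, D_R = D/R = 0.009618 m²/day.
Peak time from v_R²t² + 2D_R t − x² = 0: t = (√(D_R² + v_R²x²) − D_R)/v_R².
√(D_R² + v_R²x²) = √(0.009618² + 0.07055² × 128²) = 9.030; v_R² = 0.004977.
t = (9.030 − 0.009618)/0.004977 = 1810 days.

1810 days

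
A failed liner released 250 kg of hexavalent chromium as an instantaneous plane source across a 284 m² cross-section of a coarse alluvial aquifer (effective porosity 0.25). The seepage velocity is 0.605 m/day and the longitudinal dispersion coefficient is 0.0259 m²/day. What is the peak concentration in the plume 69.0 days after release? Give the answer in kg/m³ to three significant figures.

0.743 kg/m³

The peak of an instantaneous 1D plume sits at x = vt; there the Gaussian factor is 1 and C_max = M/(n_e·A·√(4πDt)), where n_e·A is the pore area the mass is dissolved in.
√(4πDt) = √(4π × 0.0259 × 69.0) = 4.739 m, so C_max = 250/(0.25 × 284 × 4.739) = 0.743 kg/m³.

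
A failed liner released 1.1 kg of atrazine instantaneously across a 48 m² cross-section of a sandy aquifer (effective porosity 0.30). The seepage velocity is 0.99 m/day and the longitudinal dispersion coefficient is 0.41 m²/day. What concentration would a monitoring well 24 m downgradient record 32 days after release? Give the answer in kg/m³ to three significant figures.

For an instantaneous plane source, C(x,t) = M/(n_e·A·√(4πDt)) · exp(−(x−vt)²/(4Dt)), with n_e·A the pore (flow) area.
Plume center vt = 0.99 × 32 = 31.68 m, so the well at 24 m is 7.68 m upgradient of the peak.
√(4πDt) = 12.84 m, giving peak height M/(n_e·A·√(4πDt)) = 1.1/(0.30 × 48 × 12.84) = 0.005949 kg/m³.
(x−vt)²/(4Dt) = (-7.68)²/(4 × 0.41 × 32) = 1.124; exp(−1.124) = 0.3250.
C = 0.005949 × 0.3250 = 0.00193 kg/m³.

0.00193 kg/m³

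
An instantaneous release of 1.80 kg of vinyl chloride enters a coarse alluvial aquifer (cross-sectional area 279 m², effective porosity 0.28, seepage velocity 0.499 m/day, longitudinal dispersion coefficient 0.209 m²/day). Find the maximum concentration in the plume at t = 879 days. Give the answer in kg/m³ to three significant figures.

0.000480 kg/m³

The peak of an instantaneous 1D plume sits at x = vt; there the Gaussian factor is 1 and C_max = M/(n_e·A·√(4πDt)), where n_e·A is the pore area the mass is dissolved in.
√(4πDt) = √(4π × 0.209 × 879) = 48.05 m, so C_max = 1.80/(0.28 × 279 × 48.05) = 0.000480 kg/m³.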